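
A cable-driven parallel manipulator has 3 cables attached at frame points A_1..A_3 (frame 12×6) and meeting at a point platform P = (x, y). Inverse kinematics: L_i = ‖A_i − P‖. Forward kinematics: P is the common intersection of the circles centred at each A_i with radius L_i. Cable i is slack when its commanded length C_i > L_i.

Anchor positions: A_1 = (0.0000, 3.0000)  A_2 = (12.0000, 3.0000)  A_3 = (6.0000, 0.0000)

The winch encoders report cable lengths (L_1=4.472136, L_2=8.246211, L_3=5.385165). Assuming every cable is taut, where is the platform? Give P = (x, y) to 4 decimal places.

expand ‖A_i−P‖²=L_i² and subtract eq 1 (k_i ≔ ‖A_i‖²−L_i²)
k_1 = 0.0000+9.0000−20.0000 = -11.0000
eq1−eq2 → [-24.0000  0.0000]·P = -96.0000
eq1−eq3 → [-12.0000  6.0000]·P = -18.0000
2×2 solve → P = (4.0000, 5.0000)

(4.0000, 5.0000)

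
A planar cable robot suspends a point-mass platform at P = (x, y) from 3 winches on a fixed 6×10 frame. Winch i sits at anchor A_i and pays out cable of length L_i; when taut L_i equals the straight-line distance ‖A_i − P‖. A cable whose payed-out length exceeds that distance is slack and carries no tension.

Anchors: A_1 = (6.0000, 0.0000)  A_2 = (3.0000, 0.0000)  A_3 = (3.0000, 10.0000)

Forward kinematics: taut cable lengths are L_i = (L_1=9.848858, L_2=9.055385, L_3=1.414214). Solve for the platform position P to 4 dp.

each cable: (A_i−P)·(A_i−P) = L_i²; let c_i = ‖A_i‖²−L_i²
c_1 = 36.0000+0.0000−97.0000 = -61.0000
row 1: 6.0000x + 0.0000y = 12.0000  (c_2=-73.0000)
row 2: 6.0000x − 20.0000y = -168.0000  (c_3=107.0000)
Cramer on rows 1–2 → x = 2.0000, y = 9.0000

(2.0000, 9.0000)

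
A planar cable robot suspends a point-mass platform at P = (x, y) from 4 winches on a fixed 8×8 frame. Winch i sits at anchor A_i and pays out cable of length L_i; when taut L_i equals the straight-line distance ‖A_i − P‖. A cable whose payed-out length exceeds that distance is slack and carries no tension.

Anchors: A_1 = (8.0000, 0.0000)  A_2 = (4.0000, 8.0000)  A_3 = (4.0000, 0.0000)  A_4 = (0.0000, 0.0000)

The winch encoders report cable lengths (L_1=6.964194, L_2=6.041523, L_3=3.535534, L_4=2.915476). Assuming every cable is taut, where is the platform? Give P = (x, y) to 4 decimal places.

expand ‖A_i−P‖²=L_i² and subtract eq 1 (k_i ≔ ‖A_i‖²−L_i²)
k_1 = 64.0000+0.0000−48.5000 = 15.5000
eq1−eq2 → [8.0000  -16.0000]·P = -28.0000
eq1−eq3 → [8.0000  0.0000]·P = 12.0000
eq1−eq4 → [16.0000  0.0000]·P = 24.0000
2×2 solve → P = (1.5000, 2.5000)
check cable 4: ‖A_4−P‖² = 8.5000 ≈ L_4² = 8.5000 ✓

(1.5000, 2.5000)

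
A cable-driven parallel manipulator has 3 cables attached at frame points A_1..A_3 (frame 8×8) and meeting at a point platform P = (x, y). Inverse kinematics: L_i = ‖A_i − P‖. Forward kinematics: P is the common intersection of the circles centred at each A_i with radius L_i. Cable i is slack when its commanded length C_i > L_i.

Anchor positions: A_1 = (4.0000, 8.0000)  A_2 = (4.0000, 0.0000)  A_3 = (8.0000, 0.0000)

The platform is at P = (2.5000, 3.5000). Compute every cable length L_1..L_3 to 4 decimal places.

cable 1: Δx=1.5000, Δy=4.5000; L_1 = √(Δx²+Δy²) = 4.7434
cable 2: Δx=1.5000, Δy=-3.5000; L_2 = √(Δx²+Δy²) = 3.8079
cable 3: Δx=5.5000, Δy=-3.5000; L_3 = √(Δx²+Δy²) = 6.5192

(4.7434, 3.8079, 6.5192)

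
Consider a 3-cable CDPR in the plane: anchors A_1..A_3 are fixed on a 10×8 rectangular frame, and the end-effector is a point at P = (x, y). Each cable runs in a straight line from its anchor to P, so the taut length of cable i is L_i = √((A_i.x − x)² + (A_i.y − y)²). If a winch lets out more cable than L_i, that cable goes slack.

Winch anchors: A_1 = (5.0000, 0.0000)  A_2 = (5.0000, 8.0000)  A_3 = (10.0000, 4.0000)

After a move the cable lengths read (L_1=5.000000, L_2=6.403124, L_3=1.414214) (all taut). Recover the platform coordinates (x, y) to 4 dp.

circle eqns → linear via eq_j − eq_1; set c_j = A_j·A_j − L_j²
c_1 = 25.0000+0.0000−25.0000 = 0.0000
0.0000·x − 16.0000·y = c_1−c_2 = -48.0000
-10.0000·x − 8.0000·y = c_1−c_3 = -114.0000
solve first two rows → x=9.0000, y=3.0000

(9.0000, 3.0000)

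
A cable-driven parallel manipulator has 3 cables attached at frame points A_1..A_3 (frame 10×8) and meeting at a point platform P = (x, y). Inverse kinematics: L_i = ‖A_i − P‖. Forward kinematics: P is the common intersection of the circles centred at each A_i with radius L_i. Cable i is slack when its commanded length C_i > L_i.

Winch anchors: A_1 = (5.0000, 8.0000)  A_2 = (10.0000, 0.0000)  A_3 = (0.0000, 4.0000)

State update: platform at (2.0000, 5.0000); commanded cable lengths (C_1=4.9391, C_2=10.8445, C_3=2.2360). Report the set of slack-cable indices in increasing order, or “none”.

1, 2

cable 1: L_1 = ‖A_1−P‖ = 4.2426;  C_1 = 4.9391 → slack
cable 2: L_2 = ‖A_2−P‖ = 9.4340;  C_2 = 10.8445 → slack
cable 3: L_3 = ‖A_3−P‖ = 2.2361;  C_3 = 2.2360 → taut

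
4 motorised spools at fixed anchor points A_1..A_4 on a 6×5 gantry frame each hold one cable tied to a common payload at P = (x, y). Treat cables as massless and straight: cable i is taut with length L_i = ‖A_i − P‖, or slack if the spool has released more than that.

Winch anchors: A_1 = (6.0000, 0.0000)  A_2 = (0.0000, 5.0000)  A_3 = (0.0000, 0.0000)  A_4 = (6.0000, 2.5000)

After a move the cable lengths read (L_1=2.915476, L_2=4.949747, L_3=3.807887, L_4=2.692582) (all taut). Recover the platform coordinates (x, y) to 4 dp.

each cable: (A_i−P)·(A_i−P) = L_i²; let c_i = ‖A_i‖²−L_i²
c_1 = 36.0000+0.0000−8.5000 = 27.5000
row 1: 12.0000x − 10.0000y = 27.0000  (c_2=0.5000)
row 2: 12.0000x + 0.0000y = 42.0000  (c_3=-14.5000)
row 3: 0.0000x − 5.0000y = -7.5000  (c_4=35.0000)
Cramer on rows 1–2 → x = 3.5000, y = 1.5000
check cable 4: ‖A_4−P‖² = 7.2500 ≈ L_4² = 7.2500 ✓

(3.5000, 1.5000)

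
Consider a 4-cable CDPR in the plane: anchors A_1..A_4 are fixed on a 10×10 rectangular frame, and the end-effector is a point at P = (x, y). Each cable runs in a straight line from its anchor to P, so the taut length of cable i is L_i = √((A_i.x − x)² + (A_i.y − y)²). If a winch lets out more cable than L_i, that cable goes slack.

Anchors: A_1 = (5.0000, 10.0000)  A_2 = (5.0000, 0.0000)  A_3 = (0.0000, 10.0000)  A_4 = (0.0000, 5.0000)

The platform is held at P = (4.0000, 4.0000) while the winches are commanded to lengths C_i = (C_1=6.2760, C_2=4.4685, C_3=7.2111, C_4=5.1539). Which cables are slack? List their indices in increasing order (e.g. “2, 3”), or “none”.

1, 2, 4

i=1: geometric 6.0828 vs commanded 6.2760 ⇒ slack
i=2: geometric 4.1231 vs commanded 4.4685 ⇒ slack
i=3: geometric 7.2111 vs commanded 7.2111 ⇒ taut
i=4: geometric 4.1231 vs commanded 5.1539 ⇒ slack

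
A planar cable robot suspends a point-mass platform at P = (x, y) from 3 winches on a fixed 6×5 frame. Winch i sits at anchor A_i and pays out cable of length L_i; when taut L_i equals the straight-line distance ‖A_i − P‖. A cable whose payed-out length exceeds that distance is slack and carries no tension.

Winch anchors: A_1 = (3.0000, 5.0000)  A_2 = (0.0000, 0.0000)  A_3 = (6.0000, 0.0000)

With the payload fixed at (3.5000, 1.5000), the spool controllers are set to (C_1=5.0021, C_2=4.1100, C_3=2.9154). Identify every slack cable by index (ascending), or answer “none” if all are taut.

1, 2

cable 1: L_1 = ‖A_1−P‖ = 3.5355;  C_1 = 5.0021 → slack
cable 2: L_2 = ‖A_2−P‖ = 3.8079;  C_2 = 4.1100 → slack
cable 3: L_3 = ‖A_3−P‖ = 2.9155;  C_3 = 2.9154 → taut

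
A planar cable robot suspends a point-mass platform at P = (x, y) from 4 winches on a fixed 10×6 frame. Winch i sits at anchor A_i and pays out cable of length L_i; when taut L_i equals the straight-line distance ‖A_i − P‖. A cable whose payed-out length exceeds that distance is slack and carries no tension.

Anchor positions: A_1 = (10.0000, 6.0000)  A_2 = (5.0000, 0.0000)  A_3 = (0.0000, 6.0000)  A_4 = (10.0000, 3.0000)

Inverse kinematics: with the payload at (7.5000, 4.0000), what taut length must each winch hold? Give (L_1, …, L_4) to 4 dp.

(3.2016, 4.7170, 7.7621, 2.6926)

cable 1: Δx=2.5000, Δy=2.0000; L_1 = √(Δx²+Δy²) = 3.2016
cable 2: Δx=-2.5000, Δy=-4.0000; L_2 = √(Δx²+Δy²) = 4.7170
cable 3: Δx=-7.5000, Δy=2.0000; L_3 = √(Δx²+Δy²) = 7.7621
cable 4: Δx=2.5000, Δy=-1.0000; L_4 = √(Δx²+Δy²) = 2.6926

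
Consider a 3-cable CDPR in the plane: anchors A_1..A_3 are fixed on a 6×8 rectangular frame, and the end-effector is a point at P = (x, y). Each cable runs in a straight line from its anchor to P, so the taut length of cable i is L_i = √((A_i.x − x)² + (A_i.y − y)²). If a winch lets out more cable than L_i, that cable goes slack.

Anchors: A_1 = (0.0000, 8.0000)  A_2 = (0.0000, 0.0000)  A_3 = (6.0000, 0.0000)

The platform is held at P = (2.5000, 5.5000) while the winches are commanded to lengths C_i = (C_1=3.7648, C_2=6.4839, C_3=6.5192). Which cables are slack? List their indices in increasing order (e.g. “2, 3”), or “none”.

i=1: geometric 3.5355 vs commanded 3.7648 ⇒ slack
i=2: geometric 6.0415 vs commanded 6.4839 ⇒ slack
i=3: geometric 6.5192 vs commanded 6.5192 ⇒ taut

1, 2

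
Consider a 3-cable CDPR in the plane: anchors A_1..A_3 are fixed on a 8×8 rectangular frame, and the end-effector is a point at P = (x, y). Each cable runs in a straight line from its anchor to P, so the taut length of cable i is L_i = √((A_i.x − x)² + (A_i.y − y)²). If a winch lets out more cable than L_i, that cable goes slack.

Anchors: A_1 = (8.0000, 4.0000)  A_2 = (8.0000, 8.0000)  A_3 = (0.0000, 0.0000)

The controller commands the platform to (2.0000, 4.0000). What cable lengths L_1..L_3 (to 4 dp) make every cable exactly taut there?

cable 1: Δx=6.0000, Δy=0.0000; L_1 = √(Δx²+Δy²) = 6.0000
cable 2: Δx=6.0000, Δy=4.0000; L_2 = √(Δx²+Δy²) = 7.2111
cable 3: Δx=-2.0000, Δy=-4.0000; L_3 = √(Δx²+Δy²) = 4.4721

(6.0000, 7.2111, 4.4721)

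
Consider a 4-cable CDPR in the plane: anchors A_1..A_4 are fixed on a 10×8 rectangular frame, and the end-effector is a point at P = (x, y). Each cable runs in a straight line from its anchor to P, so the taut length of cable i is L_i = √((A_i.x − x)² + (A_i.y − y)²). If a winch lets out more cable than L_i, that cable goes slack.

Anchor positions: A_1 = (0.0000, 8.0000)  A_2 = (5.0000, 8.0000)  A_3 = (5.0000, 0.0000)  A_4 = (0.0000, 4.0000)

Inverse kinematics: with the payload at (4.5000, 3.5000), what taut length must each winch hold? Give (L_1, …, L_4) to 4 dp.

(6.3640, 4.5277, 3.5355, 4.5277)

L_1 = √((0.0000−4.5000)² + (8.0000−3.5000)²) = 6.3640
L_2 = √((5.0000−4.5000)² + (8.0000−3.5000)²) = 4.5277
L_3 = √((5.0000−4.5000)² + (0.0000−3.5000)²) = 3.5355
L_4 = √((0.0000−4.5000)² + (4.0000−3.5000)²) = 4.5277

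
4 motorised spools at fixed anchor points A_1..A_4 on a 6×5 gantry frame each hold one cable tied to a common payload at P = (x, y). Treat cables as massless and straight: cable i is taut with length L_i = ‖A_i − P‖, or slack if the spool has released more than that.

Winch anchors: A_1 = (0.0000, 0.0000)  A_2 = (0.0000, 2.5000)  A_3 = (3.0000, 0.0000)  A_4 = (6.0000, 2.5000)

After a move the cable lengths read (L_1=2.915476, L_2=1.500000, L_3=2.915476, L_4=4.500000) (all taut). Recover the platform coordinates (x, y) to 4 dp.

expand ‖A_i−P‖²=L_i² and subtract eq 1 (k_i ≔ ‖A_i‖²−L_i²)
k_1 = 0.0000+0.0000−8.5000 = -8.5000
eq1−eq2 → [0.0000  -5.0000]·P = -12.5000
eq1−eq3 → [-6.0000  0.0000]·P = -9.0000
eq1−eq4 → [-12.0000  -5.0000]·P = -30.5000
2×2 solve → P = (1.5000, 2.5000)
check cable 4: ‖A_4−P‖² = 20.2500 ≈ L_4² = 20.2500 ✓

(1.5000, 2.5000)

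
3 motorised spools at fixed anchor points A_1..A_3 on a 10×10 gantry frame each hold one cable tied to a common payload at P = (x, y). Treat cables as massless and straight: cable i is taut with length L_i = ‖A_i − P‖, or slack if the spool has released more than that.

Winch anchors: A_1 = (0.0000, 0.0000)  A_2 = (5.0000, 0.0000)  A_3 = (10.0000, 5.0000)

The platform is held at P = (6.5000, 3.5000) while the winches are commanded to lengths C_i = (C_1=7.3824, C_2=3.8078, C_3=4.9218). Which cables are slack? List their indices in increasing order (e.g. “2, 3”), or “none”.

cable 1: L_1 = ‖A_1−P‖ = 7.3824;  C_1 = 7.3824 → taut
cable 2: L_2 = ‖A_2−P‖ = 3.8079;  C_2 = 3.8078 → taut
cable 3: L_3 = ‖A_3−P‖ = 3.8079;  C_3 = 4.9218 → slack

3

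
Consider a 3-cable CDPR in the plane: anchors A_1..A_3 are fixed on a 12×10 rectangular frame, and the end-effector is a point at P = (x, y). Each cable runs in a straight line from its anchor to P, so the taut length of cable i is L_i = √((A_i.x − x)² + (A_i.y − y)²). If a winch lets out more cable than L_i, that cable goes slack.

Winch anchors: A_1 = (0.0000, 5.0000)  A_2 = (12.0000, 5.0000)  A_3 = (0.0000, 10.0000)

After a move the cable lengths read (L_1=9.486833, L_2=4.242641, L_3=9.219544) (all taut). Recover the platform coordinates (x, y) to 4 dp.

(9.0000, 8.0000)

expand ‖A_i−P‖²=L_i² and subtract eq 1 (c_i ≔ ‖A_i‖²−L_i²)
c_1 = 0.0000+25.0000−90.0000 = -65.0000
eq1−eq2 → [-24.0000  0.0000]·P = -216.0000
eq1−eq3 → [0.0000  -10.0000]·P = -80.0000
2×2 solve → P = (9.0000, 8.0000)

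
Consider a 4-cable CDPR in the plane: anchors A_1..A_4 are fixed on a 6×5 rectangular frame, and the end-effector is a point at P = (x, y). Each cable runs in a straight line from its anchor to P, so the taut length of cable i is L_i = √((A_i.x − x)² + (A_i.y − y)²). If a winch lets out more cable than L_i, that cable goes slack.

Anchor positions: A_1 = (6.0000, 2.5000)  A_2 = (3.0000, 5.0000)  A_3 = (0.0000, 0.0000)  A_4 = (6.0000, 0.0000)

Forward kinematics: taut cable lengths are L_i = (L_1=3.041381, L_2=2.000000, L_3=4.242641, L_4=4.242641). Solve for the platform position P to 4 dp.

(3.0000, 3.0000)

expand ‖A_i−P‖²=L_i² and subtract eq 1 (k_i ≔ ‖A_i‖²−L_i²)
k_1 = 36.0000+6.2500−9.2500 = 33.0000
eq1−eq2 → [6.0000  -5.0000]·P = 3.0000
eq1−eq3 → [12.0000  5.0000]·P = 51.0000
eq1−eq4 → [0.0000  5.0000]·P = 15.0000
2×2 solve → P = (3.0000, 3.0000)
check cable 4: ‖A_4−P‖² = 18.0000 ≈ L_4² = 18.0000 ✓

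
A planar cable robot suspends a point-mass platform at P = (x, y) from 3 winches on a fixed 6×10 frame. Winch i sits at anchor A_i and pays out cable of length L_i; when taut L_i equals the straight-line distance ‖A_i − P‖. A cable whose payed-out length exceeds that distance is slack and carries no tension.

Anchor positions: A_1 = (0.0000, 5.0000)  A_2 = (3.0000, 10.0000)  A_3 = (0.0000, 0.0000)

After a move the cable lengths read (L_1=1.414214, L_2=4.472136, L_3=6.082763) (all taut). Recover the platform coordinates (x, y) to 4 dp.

each cable: (A_i−P)·(A_i−P) = L_i²; let k_i = ‖A_i‖²−L_i²
k_1 = 0.0000+25.0000−2.0000 = 23.0000
row 1: -6.0000x − 10.0000y = -66.0000  (k_2=89.0000)
row 2: 0.0000x + 10.0000y = 60.0000  (k_3=-37.0000)
Cramer on rows 1–2 → x = 1.0000, y = 6.0000

(1.0000, 6.0000)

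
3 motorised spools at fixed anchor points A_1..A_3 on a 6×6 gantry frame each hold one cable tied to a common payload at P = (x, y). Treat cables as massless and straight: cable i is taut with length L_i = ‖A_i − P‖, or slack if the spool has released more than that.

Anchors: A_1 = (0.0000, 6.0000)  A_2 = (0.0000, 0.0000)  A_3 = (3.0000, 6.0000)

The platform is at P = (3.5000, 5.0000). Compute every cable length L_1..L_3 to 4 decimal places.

(3.6401, 6.1033, 1.1180)

L_1: Δ = A_1−P = (-3.5000, 1.0000) → ‖Δ‖ = √13.2500 = 3.6401
L_2: Δ = A_2−P = (-3.5000, -5.0000) → ‖Δ‖ = √37.2500 = 6.1033
L_3: Δ = A_3−P = (-0.5000, 1.0000) → ‖Δ‖ = √1.2500 = 1.1180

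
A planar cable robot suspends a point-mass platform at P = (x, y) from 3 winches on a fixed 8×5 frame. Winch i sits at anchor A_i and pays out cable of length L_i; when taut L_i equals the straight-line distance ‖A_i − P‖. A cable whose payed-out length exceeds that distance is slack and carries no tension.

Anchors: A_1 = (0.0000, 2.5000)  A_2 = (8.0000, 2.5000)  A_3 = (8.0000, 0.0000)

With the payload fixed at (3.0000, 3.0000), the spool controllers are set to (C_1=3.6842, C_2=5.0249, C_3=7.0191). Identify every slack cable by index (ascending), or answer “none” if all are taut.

cable 1: L_1 = ‖A_1−P‖ = 3.0414;  C_1 = 3.6842 → slack
cable 2: L_2 = ‖A_2−P‖ = 5.0249;  C_2 = 5.0249 → taut
cable 3: L_3 = ‖A_3−P‖ = 5.8310;  C_3 = 7.0191 → slack

1, 3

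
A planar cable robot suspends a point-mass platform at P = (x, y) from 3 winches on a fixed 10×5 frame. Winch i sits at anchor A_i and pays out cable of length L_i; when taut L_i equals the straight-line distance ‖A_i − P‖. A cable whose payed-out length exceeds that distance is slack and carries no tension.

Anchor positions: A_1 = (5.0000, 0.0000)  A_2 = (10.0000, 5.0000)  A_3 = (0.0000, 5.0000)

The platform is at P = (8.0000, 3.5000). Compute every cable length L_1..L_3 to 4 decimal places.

(4.6098, 2.5000, 8.1394)

cable 1: Δx=-3.0000, Δy=-3.5000; L_1 = √(Δx²+Δy²) = 4.6098
cable 2: Δx=2.0000, Δy=1.5000; L_2 = √(Δx²+Δy²) = 2.5000
cable 3: Δx=-8.0000, Δy=1.5000; L_3 = √(Δx²+Δy²) = 8.1394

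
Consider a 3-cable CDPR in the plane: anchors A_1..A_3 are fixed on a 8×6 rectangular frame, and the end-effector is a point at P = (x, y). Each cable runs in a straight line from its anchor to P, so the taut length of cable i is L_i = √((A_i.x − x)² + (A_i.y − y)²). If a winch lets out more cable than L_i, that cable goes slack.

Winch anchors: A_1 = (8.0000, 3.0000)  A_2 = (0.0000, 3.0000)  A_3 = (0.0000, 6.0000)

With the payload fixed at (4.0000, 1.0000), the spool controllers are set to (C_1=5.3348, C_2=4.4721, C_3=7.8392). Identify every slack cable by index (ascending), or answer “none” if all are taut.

1, 3

i=1: geometric 4.4721 vs commanded 5.3348 ⇒ slack
i=2: geometric 4.4721 vs commanded 4.4721 ⇒ taut
i=3: geometric 6.4031 vs commanded 7.8392 ⇒ slack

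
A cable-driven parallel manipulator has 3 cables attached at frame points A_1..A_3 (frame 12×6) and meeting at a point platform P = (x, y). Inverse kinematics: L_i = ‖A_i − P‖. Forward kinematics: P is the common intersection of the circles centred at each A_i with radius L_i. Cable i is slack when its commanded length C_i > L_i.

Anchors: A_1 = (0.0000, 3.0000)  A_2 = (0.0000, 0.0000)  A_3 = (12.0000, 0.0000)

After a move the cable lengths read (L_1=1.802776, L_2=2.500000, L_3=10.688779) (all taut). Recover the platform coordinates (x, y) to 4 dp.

(1.5000, 2.0000)

circle eqns → linear via eq_j − eq_1; set q_j = A_j·A_j − L_j²
q_1 = 0.0000+9.0000−3.2500 = 5.7500
0.0000·x + 6.0000·y = q_1−q_2 = 12.0000
-24.0000·x + 6.0000·y = q_1−q_3 = -24.0000
solve first two rows → x=1.5000, y=2.0000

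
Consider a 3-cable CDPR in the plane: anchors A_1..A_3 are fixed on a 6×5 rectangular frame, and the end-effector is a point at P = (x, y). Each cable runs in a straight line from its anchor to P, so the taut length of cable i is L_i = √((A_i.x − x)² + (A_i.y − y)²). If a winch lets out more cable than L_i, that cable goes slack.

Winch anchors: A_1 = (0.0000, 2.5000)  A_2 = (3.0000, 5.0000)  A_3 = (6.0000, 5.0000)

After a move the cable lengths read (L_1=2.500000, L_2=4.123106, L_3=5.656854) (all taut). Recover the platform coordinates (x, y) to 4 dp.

(2.0000, 1.0000)

circle eqns → linear via eq_j − eq_1; set k_j = A_j·A_j − L_j²
k_1 = 0.0000+6.2500−6.2500 = 0.0000
-6.0000·x − 5.0000·y = k_1−k_2 = -17.0000
-12.0000·x − 5.0000·y = k_1−k_3 = -29.0000
solve first two rows → x=2.0000, y=1.0000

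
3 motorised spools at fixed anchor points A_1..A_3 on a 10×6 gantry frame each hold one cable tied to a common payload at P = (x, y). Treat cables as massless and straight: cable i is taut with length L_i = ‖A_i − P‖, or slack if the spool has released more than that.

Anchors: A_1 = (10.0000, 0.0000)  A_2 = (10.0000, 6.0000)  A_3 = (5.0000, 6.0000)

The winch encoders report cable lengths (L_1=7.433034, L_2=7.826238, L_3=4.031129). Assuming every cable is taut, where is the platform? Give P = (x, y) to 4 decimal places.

expand ‖A_i−P‖²=L_i² and subtract eq 1 (q_i ≔ ‖A_i‖²−L_i²)
q_1 = 100.0000+0.0000−55.2500 = 44.7500
eq1−eq2 → [0.0000  -12.0000]·P = -30.0000
eq1−eq3 → [10.0000  -12.0000]·P = 0.0000
2×2 solve → P = (3.0000, 2.5000)

(3.0000, 2.5000)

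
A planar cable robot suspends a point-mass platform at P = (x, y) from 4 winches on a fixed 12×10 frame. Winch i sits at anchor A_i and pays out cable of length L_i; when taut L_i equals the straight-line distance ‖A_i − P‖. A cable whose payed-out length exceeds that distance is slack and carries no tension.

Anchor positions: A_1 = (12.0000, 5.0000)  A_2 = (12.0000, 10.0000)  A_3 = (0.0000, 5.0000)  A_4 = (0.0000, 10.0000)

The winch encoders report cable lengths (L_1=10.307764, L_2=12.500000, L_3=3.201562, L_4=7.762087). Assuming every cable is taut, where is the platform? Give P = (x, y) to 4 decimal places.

expand ‖A_i−P‖²=L_i² and subtract eq 1 (k_i ≔ ‖A_i‖²−L_i²)
k_1 = 144.0000+25.0000−106.2500 = 62.7500
eq1−eq2 → [0.0000  -10.0000]·P = -25.0000
eq1−eq3 → [24.0000  0.0000]·P = 48.0000
eq1−eq4 → [24.0000  -10.0000]·P = 23.0000
2×2 solve → P = (2.0000, 2.5000)
check cable 4: ‖A_4−P‖² = 60.2500 ≈ L_4² = 60.2500 ✓

(2.0000, 2.5000)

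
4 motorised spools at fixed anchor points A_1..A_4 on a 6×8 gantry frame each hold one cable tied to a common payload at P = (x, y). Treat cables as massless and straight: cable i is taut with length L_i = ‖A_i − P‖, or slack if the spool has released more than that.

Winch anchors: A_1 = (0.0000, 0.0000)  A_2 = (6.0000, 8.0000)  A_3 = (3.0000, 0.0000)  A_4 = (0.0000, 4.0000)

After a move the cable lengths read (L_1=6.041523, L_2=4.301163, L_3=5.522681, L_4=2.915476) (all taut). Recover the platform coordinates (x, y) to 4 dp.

(2.5000, 5.5000)

each cable: (A_i−P)·(A_i−P) = L_i²; let k_i = ‖A_i‖²−L_i²
k_1 = 0.0000+0.0000−36.5000 = -36.5000
row 1: -12.0000x − 16.0000y = -118.0000  (k_2=81.5000)
row 2: -6.0000x + 0.0000y = -15.0000  (k_3=-21.5000)
row 3: 0.0000x − 8.0000y = -44.0000  (k_4=7.5000)
Cramer on rows 1–2 → x = 2.5000, y = 5.5000
check cable 4: ‖A_4−P‖² = 8.5000 ≈ L_4² = 8.5000 ✓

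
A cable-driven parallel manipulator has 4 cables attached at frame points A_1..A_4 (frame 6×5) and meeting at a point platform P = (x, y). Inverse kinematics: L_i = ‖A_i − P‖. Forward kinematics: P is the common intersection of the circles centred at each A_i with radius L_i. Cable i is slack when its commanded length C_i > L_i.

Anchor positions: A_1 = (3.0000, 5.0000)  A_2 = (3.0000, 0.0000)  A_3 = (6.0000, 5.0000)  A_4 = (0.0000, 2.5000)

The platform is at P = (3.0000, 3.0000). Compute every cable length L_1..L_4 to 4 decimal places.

(2.0000, 3.0000, 3.6056, 3.0414)

L_1 = √((3.0000−3.0000)² + (5.0000−3.0000)²) = 2.0000
L_2 = √((3.0000−3.0000)² + (0.0000−3.0000)²) = 3.0000
L_3 = √((6.0000−3.0000)² + (5.0000−3.0000)²) = 3.6056
L_4 = √((0.0000−3.0000)² + (2.5000−3.0000)²) = 3.0414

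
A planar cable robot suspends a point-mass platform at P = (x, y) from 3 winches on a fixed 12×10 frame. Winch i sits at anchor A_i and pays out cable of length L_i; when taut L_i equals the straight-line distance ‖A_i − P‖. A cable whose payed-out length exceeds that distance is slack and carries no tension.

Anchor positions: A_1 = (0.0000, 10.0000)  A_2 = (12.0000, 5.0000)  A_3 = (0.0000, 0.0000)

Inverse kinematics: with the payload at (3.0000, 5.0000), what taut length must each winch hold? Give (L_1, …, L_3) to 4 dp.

(5.8310, 9.0000, 5.8310)

L_1: Δ = A_1−P = (-3.0000, 5.0000) → ‖Δ‖ = √34.0000 = 5.8310
L_2: Δ = A_2−P = (9.0000, 0.0000) → ‖Δ‖ = √81.0000 = 9.0000
L_3: Δ = A_3−P = (-3.0000, -5.0000) → ‖Δ‖ = √34.0000 = 5.8310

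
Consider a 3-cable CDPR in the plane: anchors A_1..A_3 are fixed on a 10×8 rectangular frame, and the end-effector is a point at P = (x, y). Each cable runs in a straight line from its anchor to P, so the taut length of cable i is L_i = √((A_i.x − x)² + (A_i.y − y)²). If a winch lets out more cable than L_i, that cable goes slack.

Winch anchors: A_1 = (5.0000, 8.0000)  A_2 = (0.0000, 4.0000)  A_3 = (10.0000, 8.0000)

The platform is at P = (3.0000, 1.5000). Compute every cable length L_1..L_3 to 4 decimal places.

L_1: Δ = A_1−P = (2.0000, 6.5000) → ‖Δ‖ = √46.2500 = 6.8007
L_2: Δ = A_2−P = (-3.0000, 2.5000) → ‖Δ‖ = √15.2500 = 3.9051
L_3: Δ = A_3−P = (7.0000, 6.5000) → ‖Δ‖ = √91.2500 = 9.5525

(6.8007, 3.9051, 9.5525)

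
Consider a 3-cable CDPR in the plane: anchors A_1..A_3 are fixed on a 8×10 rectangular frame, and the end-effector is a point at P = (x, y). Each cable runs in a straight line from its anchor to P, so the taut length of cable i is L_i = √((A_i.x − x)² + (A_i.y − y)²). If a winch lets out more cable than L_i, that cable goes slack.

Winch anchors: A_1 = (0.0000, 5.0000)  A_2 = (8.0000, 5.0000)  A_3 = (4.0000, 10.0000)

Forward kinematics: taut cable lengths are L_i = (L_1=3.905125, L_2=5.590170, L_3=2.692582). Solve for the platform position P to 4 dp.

expand ‖A_i−P‖²=L_i² and subtract eq 1 (k_i ≔ ‖A_i‖²−L_i²)
k_1 = 0.0000+25.0000−15.2500 = 9.7500
eq1−eq2 → [-16.0000  0.0000]·P = -48.0000
eq1−eq3 → [-8.0000  -10.0000]·P = -99.0000
2×2 solve → P = (3.0000, 7.5000)

(3.0000, 7.5000)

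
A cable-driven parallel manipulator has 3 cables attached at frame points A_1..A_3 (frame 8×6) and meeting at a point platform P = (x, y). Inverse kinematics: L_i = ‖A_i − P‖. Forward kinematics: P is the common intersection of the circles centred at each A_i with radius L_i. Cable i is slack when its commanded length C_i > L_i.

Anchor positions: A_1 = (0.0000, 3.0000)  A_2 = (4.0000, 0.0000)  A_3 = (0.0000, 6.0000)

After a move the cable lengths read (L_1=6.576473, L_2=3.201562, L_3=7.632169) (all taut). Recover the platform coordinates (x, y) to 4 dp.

(6.5000, 2.0000)

circle eqns → linear via eq_j − eq_1; set q_j = A_j·A_j − L_j²
q_1 = 0.0000+9.0000−43.2500 = -34.2500
-8.0000·x + 6.0000·y = q_1−q_2 = -40.0000
0.0000·x − 6.0000·y = q_1−q_3 = -12.0000
solve first two rows → x=6.5000, y=2.0000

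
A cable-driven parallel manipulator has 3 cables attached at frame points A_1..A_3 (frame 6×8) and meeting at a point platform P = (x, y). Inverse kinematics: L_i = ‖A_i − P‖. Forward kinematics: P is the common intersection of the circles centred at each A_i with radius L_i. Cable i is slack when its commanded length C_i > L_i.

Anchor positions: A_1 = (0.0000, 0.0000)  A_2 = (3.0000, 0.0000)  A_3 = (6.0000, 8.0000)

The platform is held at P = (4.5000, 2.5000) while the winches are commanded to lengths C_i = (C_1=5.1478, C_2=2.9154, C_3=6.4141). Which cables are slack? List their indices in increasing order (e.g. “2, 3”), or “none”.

3

cable 1: √((-4.5000)²+(-2.5000)²)=5.1478, C_1=5.1478: taut
cable 2: √((-1.5000)²+(-2.5000)²)=2.9155, C_2=2.9154: taut
cable 3: √((1.5000)²+(5.5000)²)=5.7009, C_3=6.4141: slack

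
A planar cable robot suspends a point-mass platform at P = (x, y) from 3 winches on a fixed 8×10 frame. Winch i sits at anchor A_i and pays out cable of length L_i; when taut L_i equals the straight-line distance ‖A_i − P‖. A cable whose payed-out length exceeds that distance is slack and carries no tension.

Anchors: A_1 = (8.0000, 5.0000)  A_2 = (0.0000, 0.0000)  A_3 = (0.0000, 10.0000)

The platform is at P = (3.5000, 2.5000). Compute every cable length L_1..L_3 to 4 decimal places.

cable 1: Δx=4.5000, Δy=2.5000; L_1 = √(Δx²+Δy²) = 5.1478
cable 2: Δx=-3.5000, Δy=-2.5000; L_2 = √(Δx²+Δy²) = 4.3012
cable 3: Δx=-3.5000, Δy=7.5000; L_3 = √(Δx²+Δy²) = 8.2765

(5.1478, 4.3012, 8.2765)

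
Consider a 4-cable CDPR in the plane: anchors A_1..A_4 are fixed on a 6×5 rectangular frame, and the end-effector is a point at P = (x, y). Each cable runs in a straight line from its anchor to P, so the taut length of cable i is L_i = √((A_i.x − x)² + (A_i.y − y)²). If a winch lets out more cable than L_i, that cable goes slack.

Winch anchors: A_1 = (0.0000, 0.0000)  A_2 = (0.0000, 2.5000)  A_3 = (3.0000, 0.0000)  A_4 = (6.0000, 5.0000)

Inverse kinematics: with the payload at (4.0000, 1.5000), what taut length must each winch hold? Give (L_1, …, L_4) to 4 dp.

(4.2720, 4.1231, 1.8028, 4.0311)

L_1: Δ = A_1−P = (-4.0000, -1.5000) → ‖Δ‖ = √18.2500 = 4.2720
L_2: Δ = A_2−P = (-4.0000, 1.0000) → ‖Δ‖ = √17.0000 = 4.1231
L_3: Δ = A_3−P = (-1.0000, -1.5000) → ‖Δ‖ = √3.2500 = 1.8028
L_4: Δ = A_4−P = (2.0000, 3.5000) → ‖Δ‖ = √16.2500 = 4.0311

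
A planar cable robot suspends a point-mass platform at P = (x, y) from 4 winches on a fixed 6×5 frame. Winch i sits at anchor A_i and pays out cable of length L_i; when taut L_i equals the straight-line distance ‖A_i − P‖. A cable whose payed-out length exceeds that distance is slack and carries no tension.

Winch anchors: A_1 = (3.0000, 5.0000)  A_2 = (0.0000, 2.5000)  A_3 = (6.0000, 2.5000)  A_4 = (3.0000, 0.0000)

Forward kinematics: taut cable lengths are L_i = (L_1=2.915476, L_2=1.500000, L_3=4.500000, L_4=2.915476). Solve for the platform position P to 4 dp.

(1.5000, 2.5000)

circle eqns → linear via eq_j − eq_1; set k_j = A_j·A_j − L_j²
k_1 = 9.0000+25.0000−8.5000 = 25.5000
6.0000·x + 5.0000·y = k_1−k_2 = 21.5000
-6.0000·x + 5.0000·y = k_1−k_3 = 3.5000
0.0000·x + 10.0000·y = k_1−k_4 = 25.0000
solve first two rows → x=1.5000, y=2.5000
check cable 4: ‖A_4−P‖² = 8.5000 ≈ L_4² = 8.5000 ✓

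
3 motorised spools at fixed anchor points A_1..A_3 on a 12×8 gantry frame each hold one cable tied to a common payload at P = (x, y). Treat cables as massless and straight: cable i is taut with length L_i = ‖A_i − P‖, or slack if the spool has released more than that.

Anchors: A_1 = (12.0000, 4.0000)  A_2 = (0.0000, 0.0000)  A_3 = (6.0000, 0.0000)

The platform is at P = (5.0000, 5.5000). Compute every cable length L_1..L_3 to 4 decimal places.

(7.1589, 7.4330, 5.5902)

cable 1: Δx=7.0000, Δy=-1.5000; L_1 = √(Δx²+Δy²) = 7.1589
cable 2: Δx=-5.0000, Δy=-5.5000; L_2 = √(Δx²+Δy²) = 7.4330
cable 3: Δx=1.0000, Δy=-5.5000; L_3 = √(Δx²+Δy²) = 5.5902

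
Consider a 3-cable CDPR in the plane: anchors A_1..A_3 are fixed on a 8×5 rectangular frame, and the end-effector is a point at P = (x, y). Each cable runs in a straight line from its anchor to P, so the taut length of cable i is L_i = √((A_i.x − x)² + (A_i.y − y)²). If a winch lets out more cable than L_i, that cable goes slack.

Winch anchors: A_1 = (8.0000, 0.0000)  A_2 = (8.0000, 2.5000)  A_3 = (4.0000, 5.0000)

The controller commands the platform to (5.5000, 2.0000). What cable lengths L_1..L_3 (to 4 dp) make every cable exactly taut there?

(3.2016, 2.5495, 3.3541)

L_1 = √((8.0000−5.5000)² + (0.0000−2.0000)²) = 3.2016
L_2 = √((8.0000−5.5000)² + (2.5000−2.0000)²) = 2.5495
L_3 = √((4.0000−5.5000)² + (5.0000−2.0000)²) = 3.3541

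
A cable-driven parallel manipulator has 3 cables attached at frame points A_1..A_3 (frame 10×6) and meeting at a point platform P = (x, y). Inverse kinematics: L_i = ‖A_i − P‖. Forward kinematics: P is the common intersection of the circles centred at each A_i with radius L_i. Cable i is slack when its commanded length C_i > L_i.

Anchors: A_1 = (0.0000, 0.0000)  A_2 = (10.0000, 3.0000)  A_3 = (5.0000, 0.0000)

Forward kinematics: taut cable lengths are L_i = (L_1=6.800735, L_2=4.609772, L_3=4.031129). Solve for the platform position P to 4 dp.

each cable: (A_i−P)·(A_i−P) = L_i²; let q_i = ‖A_i‖²−L_i²
q_1 = 0.0000+0.0000−46.2500 = -46.2500
row 1: -20.0000x − 6.0000y = -134.0000  (q_2=87.7500)
row 2: -10.0000x + 0.0000y = -55.0000  (q_3=8.7500)
Cramer on rows 1–2 → x = 5.5000, y = 4.0000

(5.5000, 4.0000)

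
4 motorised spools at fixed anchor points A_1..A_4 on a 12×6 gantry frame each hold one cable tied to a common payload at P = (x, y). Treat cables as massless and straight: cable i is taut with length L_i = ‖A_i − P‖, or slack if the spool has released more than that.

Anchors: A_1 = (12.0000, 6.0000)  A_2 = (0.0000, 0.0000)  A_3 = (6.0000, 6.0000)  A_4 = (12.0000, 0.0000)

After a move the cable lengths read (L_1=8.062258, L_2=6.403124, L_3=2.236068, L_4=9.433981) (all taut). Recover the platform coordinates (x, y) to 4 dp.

circle eqns → linear via eq_j − eq_1; set k_j = A_j·A_j − L_j²
k_1 = 144.0000+36.0000−65.0000 = 115.0000
24.0000·x + 12.0000·y = k_1−k_2 = 156.0000
12.0000·x + 0.0000·y = k_1−k_3 = 48.0000
0.0000·x + 12.0000·y = k_1−k_4 = 60.0000
solve first two rows → x=4.0000, y=5.0000
check cable 4: ‖A_4−P‖² = 89.0000 ≈ L_4² = 89.0000 ✓

(4.0000, 5.0000)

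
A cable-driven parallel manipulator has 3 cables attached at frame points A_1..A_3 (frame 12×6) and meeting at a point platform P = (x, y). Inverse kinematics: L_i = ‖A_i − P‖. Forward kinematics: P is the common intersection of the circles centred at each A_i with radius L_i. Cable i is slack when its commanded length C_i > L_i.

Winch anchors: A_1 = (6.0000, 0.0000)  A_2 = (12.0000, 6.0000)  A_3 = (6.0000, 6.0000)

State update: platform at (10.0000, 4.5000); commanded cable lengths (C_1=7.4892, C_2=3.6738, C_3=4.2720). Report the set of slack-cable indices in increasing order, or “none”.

cable 1: √((-4.0000)²+(-4.5000)²)=6.0208, C_1=7.4892: slack
cable 2: √((2.0000)²+(1.5000)²)=2.5000, C_2=3.6738: slack
cable 3: √((-4.0000)²+(1.5000)²)=4.2720, C_3=4.2720: taut

1, 2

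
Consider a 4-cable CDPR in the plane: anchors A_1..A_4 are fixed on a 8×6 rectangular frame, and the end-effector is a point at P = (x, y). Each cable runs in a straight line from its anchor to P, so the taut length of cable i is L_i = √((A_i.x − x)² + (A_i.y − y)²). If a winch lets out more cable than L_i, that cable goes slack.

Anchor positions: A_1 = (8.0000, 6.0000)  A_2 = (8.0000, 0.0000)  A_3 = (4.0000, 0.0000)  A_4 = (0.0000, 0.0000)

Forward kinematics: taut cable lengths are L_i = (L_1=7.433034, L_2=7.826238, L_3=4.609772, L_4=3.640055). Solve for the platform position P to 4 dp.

circle eqns → linear via eq_j − eq_1; set k_j = A_j·A_j − L_j²
k_1 = 64.0000+36.0000−55.2500 = 44.7500
0.0000·x + 12.0000·y = k_1−k_2 = 42.0000
8.0000·x + 12.0000·y = k_1−k_3 = 50.0000
16.0000·x + 12.0000·y = k_1−k_4 = 58.0000
solve first two rows → x=1.0000, y=3.5000
check cable 4: ‖A_4−P‖² = 13.2500 ≈ L_4² = 13.2500 ✓

(1.0000, 3.5000)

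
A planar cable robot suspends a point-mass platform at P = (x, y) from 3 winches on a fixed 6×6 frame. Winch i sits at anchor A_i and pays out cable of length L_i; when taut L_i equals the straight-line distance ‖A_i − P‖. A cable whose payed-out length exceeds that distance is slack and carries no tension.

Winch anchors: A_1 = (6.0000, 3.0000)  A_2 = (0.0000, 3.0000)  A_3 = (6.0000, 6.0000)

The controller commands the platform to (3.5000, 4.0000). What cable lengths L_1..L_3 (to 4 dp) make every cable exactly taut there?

(2.6926, 3.6401, 3.2016)

L_1 = √((6.0000−3.5000)² + (3.0000−4.0000)²) = 2.6926
L_2 = √((0.0000−3.5000)² + (3.0000−4.0000)²) = 3.6401
L_3 = √((6.0000−3.5000)² + (6.0000−4.0000)²) = 3.2016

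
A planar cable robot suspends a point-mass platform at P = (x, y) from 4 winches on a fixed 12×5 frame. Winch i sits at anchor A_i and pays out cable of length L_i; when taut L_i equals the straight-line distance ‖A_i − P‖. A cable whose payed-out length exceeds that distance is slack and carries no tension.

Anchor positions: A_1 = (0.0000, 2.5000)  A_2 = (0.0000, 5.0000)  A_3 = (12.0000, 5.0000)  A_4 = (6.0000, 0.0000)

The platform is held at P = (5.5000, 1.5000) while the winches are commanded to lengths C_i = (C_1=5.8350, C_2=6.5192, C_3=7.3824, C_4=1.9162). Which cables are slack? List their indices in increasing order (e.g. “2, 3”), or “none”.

cable 1: √((-5.5000)²+(1.0000)²)=5.5902, C_1=5.8350: slack
cable 2: √((-5.5000)²+(3.5000)²)=6.5192, C_2=6.5192: taut
cable 3: √((6.5000)²+(3.5000)²)=7.3824, C_3=7.3824: taut
cable 4: √((0.5000)²+(-1.5000)²)=1.5811, C_4=1.9162: slack

1, 4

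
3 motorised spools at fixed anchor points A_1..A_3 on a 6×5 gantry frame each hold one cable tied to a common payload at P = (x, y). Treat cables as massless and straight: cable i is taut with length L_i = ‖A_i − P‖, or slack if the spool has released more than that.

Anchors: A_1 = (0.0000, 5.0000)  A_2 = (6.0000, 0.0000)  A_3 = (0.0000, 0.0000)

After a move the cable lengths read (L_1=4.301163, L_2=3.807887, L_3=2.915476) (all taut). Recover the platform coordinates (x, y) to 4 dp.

(2.5000, 1.5000)

expand ‖A_i−P‖²=L_i² and subtract eq 1 (q_i ≔ ‖A_i‖²−L_i²)
q_1 = 0.0000+25.0000−18.5000 = 6.5000
eq1−eq2 → [-12.0000  10.0000]·P = -15.0000
eq1−eq3 → [0.0000  10.0000]·P = 15.0000
2×2 solve → P = (2.5000, 1.5000)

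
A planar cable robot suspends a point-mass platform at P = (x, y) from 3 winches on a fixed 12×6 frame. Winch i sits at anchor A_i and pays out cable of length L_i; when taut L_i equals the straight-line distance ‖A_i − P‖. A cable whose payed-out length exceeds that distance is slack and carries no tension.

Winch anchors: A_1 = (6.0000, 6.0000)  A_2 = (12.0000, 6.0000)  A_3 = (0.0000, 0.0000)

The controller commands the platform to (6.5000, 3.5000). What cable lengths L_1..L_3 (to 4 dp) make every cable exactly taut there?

(2.5495, 6.0415, 7.3824)

cable 1: Δx=-0.5000, Δy=2.5000; L_1 = √(Δx²+Δy²) = 2.5495
cable 2: Δx=5.5000, Δy=2.5000; L_2 = √(Δx²+Δy²) = 6.0415
cable 3: Δx=-6.5000, Δy=-3.5000; L_3 = √(Δx²+Δy²) = 7.3824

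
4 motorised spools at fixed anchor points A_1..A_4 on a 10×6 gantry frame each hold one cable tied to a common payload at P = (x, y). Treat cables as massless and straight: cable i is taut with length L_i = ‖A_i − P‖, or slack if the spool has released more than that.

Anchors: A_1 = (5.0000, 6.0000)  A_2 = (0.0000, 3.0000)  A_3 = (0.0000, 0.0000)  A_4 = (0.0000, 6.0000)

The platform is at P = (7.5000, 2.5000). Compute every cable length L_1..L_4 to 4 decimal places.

L_1 = √((5.0000−7.5000)² + (6.0000−2.5000)²) = 4.3012
L_2 = √((0.0000−7.5000)² + (3.0000−2.5000)²) = 7.5166
L_3 = √((0.0000−7.5000)² + (0.0000−2.5000)²) = 7.9057
L_4 = √((0.0000−7.5000)² + (6.0000−2.5000)²) = 8.2765

(4.3012, 7.5166, 7.9057, 8.2765)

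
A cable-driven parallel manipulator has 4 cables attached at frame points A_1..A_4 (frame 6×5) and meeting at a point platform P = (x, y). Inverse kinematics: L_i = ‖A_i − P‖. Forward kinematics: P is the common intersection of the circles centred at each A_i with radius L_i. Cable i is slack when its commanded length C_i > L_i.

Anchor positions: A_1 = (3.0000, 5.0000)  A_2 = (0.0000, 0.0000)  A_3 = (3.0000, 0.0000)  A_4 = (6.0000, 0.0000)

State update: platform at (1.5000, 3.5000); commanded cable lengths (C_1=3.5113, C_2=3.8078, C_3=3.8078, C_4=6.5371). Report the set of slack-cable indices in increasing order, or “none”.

cable 1: L_1 = ‖A_1−P‖ = 2.1213;  C_1 = 3.5113 → slack
cable 2: L_2 = ‖A_2−P‖ = 3.8079;  C_2 = 3.8078 → taut
cable 3: L_3 = ‖A_3−P‖ = 3.8079;  C_3 = 3.8078 → taut
cable 4: L_4 = ‖A_4−P‖ = 5.7009;  C_4 = 6.5371 → slack

1, 4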